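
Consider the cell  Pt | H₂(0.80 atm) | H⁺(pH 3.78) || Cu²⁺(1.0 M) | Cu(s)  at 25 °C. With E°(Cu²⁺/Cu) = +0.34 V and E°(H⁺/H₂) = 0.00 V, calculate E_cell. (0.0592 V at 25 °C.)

0.56 V

The Cu²⁺/Cu couple is the cathode, so E°_cell = 0.34 V; n = 2.
[H⁺] = 10^(−3.78) = 1.7 × 10^-4 M, and Q = [H⁺]^2 / ([Cu²⁺]·P(H₂)) = 3.44 × 10^-8.
E = E° − (0.0592/2) log Q = 0.34 − (0.0592/2)(-7.463) = 0.561 V.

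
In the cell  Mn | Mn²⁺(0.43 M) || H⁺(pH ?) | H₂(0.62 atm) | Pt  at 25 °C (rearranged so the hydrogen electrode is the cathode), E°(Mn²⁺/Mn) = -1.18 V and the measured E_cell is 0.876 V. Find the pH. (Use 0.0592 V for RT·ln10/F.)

pH = 5.42

E°_cell = 1.18 V and n = 2.
log Q = n(E° − E)/0.0592 = 2×(1.18 − 0.876)/0.0592 = 10.270.
With Q = [Mn²⁺]·P(H₂) / [H⁺]^2, solving for [H⁺] gives log[H⁺] = -5.422, so pH = 5.42.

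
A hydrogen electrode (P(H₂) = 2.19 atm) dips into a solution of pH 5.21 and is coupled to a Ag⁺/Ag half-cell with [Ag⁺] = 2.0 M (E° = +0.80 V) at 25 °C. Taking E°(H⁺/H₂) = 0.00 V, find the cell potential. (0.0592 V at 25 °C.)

1.14 V

The Ag⁺/Ag couple is the cathode, so E°_cell = 0.80 V; n = 2.
[H⁺] = 10^(−5.21) = 6.2 × 10^-6 M, and Q = [H⁺]^2 / ([Ag⁺]^2·P(H₂)) = 4.34 × 10^-12.
E = E° − (0.0592/2) log Q = 0.80 − (0.0592/2)(-11.363) = 1.136 V.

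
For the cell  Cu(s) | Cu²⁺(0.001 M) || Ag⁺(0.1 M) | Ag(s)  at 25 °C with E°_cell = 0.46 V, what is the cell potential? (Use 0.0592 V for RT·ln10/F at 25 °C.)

0.490 V

Balancing electrons gives n = 2; the reaction quotient is Q = [Cu²⁺]/[Ag⁺]^2 = 0.100.
At 25 °C, E = E° − (0.0592/n) log Q = 0.46 − (0.0592/2)(-1.000) = 0.460 + 0.030 = 0.490 V.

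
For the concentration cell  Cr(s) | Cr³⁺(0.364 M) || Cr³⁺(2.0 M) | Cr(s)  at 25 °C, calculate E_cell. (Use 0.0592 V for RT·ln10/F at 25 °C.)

Both half-cells are Cr³⁺/Cr, so E°_cell = 0. The concentrated side is the cathode; the cell reaction moves Cr³⁺ from high to low concentration with n = 3.
Q = [Cr³⁺]_dilute/[Cr³⁺]_conc = 0.364/2.0 = 0.182.
E = 0 − (0.0592/3) log Q = −(0.0592/3)(-0.740) = 0.0146 V.

0.015 V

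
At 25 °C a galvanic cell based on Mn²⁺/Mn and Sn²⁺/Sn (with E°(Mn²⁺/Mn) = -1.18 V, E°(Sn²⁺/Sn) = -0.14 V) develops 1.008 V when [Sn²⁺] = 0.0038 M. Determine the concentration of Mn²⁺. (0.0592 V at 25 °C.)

0.046 M

From the Nernst equation, log Q = n(E° − E)/0.0592 = 2(1.04 − 1.008)/0.0592 = 1.081, so Q = 12.1.
With Q = [Mn²⁺]/[Sn²⁺] and the known concentrations, [Mn²⁺] in the numerator gives [Mn²⁺] = 0.046 M.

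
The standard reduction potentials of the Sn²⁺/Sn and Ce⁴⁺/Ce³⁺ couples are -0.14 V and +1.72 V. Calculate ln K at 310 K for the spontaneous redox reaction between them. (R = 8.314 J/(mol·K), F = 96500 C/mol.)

E°_cell = +1.72 − (-0.14) = 1.86 V, with n = 2 electrons transferred.
At equilibrium E = 0, so the Nernst equation gives ln K = nFE°/RT = (2)(96500)(1.86)/((8.314)(310)) = 139.28.

ln K = 139.3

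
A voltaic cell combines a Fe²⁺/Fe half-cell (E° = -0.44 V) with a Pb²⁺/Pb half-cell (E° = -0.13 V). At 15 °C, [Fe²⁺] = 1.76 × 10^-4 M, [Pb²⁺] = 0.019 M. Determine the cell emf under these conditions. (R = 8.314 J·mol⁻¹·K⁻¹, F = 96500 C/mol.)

0.368 V

The Pb²⁺/Pb couple has the higher reduction potential and acts as the cathode, so E°_cell = -0.13 − (-0.44) = 0.31 V.
Balancing electrons gives n = 2; the reaction quotient is Q = [Fe²⁺]/[Pb²⁺] = 0.00926.
E = E° − (RT/nF) ln Q = 0.31 − (8.314×288)/(2×96500) × (-4.682) = 0.310 + 0.058 = 0.368 V.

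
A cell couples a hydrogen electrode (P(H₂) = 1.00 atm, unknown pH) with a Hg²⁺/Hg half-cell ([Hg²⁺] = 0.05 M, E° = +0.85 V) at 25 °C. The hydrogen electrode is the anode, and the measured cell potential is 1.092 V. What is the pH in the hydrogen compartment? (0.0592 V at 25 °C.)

E°_cell = 0.85 V and n = 2.
log Q = n(E° − E)/0.0592 = 2×(0.85 − 1.092)/0.0592 = -8.176.
With Q = [H⁺]^2 / ([Hg²⁺]·P(H₂)), solving for [H⁺] gives log[H⁺] = -4.738, so pH = 4.74.

pH = 4.74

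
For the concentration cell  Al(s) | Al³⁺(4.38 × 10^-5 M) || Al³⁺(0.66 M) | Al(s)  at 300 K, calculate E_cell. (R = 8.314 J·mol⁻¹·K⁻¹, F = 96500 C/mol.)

0.083 V

Both half-cells are Al³⁺/Al, so E°_cell = 0. The concentrated side is the cathode; the cell reaction moves Al³⁺ from high to low concentration with n = 3.
Q = [Al³⁺]_dilute/[Al³⁺]_conc = 4.38 × 10^-5/0.66 = 6.64 × 10^-5.
E = 0 − (RT/nF) ln Q = −((8.314×300)/(3×96500))(-9.620) = 0.0829 V.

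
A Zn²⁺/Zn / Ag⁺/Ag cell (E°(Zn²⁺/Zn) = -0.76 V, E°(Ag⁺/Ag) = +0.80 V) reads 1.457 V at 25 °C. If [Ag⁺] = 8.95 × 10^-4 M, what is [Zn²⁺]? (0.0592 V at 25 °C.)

0.0024 M

From the Nernst equation, log Q = n(E° − E)/0.0592 = 2(1.56 − 1.457)/0.0592 = 3.480, so Q = 3020.
With Q = [Zn²⁺]/[Ag⁺]^2 and the known concentrations, [Zn²⁺] in the numerator gives [Zn²⁺] = 0.0024 M.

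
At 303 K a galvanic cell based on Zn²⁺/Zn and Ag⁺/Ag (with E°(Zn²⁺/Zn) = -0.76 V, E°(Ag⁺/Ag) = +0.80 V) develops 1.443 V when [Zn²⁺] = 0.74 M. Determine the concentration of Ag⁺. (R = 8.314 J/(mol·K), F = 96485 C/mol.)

0.0097 M

From the Nernst equation, ln Q = nF(E° − E)/RT = 2×96485×(1.56 − 1.443)/(8.314×303) = 8.962, so Q = 7800.
With Q = [Zn²⁺]/[Ag⁺]^2 and the known concentrations, [Ag⁺]^2 in the denominator gives [Ag⁺] = 0.0097 M.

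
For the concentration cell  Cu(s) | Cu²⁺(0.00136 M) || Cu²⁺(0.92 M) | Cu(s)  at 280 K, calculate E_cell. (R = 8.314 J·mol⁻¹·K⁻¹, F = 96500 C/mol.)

Both half-cells are Cu²⁺/Cu, so E°_cell = 0. The concentrated side is the cathode; the cell reaction moves Cu²⁺ from high to low concentration with n = 2.
Q = [Cu²⁺]_dilute/[Cu²⁺]_conc = 0.00136/0.92 = 0.00148.
E = 0 − (RT/nF) ln Q = −((8.314×280)/(2×96500))(-6.517) = 0.0786 V.

0.079 V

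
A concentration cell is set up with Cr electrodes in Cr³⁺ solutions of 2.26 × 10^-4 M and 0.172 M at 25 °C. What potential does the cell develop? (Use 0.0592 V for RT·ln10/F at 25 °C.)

Both half-cells are Cr³⁺/Cr, so E°_cell = 0. The concentrated side is the cathode; the cell reaction moves Cr³⁺ from high to low concentration with n = 3.
Q = [Cr³⁺]_dilute/[Cr³⁺]_conc = 2.26 × 10^-4/0.172 = 0.00131.
E = 0 − (0.0592/3) log Q = −(0.0592/3)(-2.881) = 0.0569 V.

0.057 V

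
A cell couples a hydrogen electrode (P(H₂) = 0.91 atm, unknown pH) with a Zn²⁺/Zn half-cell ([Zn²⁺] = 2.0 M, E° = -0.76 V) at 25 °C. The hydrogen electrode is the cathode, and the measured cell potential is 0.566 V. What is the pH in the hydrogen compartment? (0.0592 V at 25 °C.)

pH = 3.15

E°_cell = 0.76 V and n = 2.
log Q = n(E° − E)/0.0592 = 2×(0.76 − 0.566)/0.0592 = 6.554.
With Q = [Zn²⁺]·P(H₂) / [H⁺]^2, solving for [H⁺] gives log[H⁺] = -3.147, so pH = 3.15.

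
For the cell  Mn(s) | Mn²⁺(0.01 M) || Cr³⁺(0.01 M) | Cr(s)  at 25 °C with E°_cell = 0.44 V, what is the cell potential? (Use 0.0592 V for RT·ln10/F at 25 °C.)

0.460 V

Balancing electrons gives n = 6; the reaction quotient is Q = [Mn²⁺]^3/[Cr³⁺]^2 = 0.0100.
At 25 °C, E = E° − (0.0592/n) log Q = 0.44 − (0.0592/6)(-2.000) = 0.440 + 0.020 = 0.460 V.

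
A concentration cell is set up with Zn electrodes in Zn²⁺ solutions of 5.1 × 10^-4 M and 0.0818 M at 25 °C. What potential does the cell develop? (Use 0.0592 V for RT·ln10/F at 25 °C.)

Both half-cells are Zn²⁺/Zn, so E°_cell = 0. The concentrated side is the cathode; the cell reaction moves Zn²⁺ from high to low concentration with n = 2.
Q = [Zn²⁺]_dilute/[Zn²⁺]_conc = 5.1 × 10^-4/0.0818 = 0.00623.
E = 0 − (0.0592/2) log Q = −(0.0592/2)(-2.205) = 0.0653 V.

0.065 V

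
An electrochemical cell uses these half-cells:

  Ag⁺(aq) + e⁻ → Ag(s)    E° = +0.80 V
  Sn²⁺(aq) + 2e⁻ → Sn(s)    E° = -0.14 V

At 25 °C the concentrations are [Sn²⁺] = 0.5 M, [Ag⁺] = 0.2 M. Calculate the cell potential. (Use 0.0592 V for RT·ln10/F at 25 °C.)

The Ag⁺/Ag couple has the higher reduction potential and acts as the cathode, so E°_cell = +0.80 − (-0.14) = 0.94 V.
Balancing electrons gives n = 2; the reaction quotient is Q = [Sn²⁺]/[Ag⁺]^2 = 12.5.
At 25 °C, E = E° − (0.0592/n) log Q = 0.94 − (0.0592/2)(1.097) = 0.940 − 0.032 = 0.908 V.

0.908 V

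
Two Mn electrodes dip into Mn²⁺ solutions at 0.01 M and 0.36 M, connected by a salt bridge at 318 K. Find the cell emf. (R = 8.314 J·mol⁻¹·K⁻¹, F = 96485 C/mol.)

Both half-cells are Mn²⁺/Mn, so E°_cell = 0. The concentrated side is the cathode; the cell reaction moves Mn²⁺ from high to low concentration with n = 2.
Q = [Mn²⁺]_dilute/[Mn²⁺]_conc = 0.01/0.36 = 0.0278.
E = 0 − (RT/nF) ln Q = −((8.314×318)/(2×96485))(-3.584) = 0.0491 V.

0.049 V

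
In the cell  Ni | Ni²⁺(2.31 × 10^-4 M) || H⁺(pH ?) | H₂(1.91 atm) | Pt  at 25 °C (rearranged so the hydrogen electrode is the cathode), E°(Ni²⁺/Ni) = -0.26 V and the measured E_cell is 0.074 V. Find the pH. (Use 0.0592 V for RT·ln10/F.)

E°_cell = 0.26 V and n = 2.
log Q = n(E° − E)/0.0592 = 2×(0.26 − 0.074)/0.0592 = 6.284.
With Q = [Ni²⁺]·P(H₂) / [H⁺]^2, solving for [H⁺] gives log[H⁺] = -4.820, so pH = 4.82.

pH = 4.82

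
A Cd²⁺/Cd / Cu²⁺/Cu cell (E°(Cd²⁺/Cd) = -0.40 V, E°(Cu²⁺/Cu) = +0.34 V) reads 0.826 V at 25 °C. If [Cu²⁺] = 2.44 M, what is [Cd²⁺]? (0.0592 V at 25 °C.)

0.003 M

From the Nernst equation, log Q = n(E° − E)/0.0592 = 2(0.74 − 0.826)/0.0592 = -2.905, so Q = 0.00124.
With Q = [Cd²⁺]/[Cu²⁺] and the known concentrations, [Cd²⁺] in the numerator gives [Cd²⁺] = 0.003 M.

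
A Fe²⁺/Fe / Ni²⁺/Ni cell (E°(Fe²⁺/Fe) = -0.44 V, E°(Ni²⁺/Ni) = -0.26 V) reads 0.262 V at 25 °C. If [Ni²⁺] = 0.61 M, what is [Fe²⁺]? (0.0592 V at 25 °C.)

0.001 M

From the Nernst equation, log Q = n(E° − E)/0.0592 = 2(0.18 − 0.262)/0.0592 = -2.770, so Q = 0.00170.
With Q = [Fe²⁺]/[Ni²⁺] and the known concentrations, [Fe²⁺] in the numerator gives [Fe²⁺] = 0.001 M.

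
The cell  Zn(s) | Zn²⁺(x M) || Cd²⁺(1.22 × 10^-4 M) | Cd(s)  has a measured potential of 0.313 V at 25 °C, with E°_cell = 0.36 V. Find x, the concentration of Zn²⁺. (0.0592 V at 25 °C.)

0.0047 M

From the Nernst equation, log Q = n(E° − E)/0.0592 = 2(0.36 − 0.313)/0.0592 = 1.588, so Q = 38.7.
With Q = [Zn²⁺]/[Cd²⁺] and the known concentrations, [Zn²⁺] in the numerator gives [Zn²⁺] = 0.0047 M.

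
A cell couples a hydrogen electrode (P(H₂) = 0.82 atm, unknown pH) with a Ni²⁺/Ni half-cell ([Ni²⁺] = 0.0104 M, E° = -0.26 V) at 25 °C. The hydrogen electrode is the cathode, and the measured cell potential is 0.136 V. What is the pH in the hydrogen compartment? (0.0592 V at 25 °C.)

pH = 3.13

E°_cell = 0.26 V and n = 2.
log Q = n(E° − E)/0.0592 = 2×(0.26 − 0.136)/0.0592 = 4.189.
With Q = [Ni²⁺]·P(H₂) / [H⁺]^2, solving for [H⁺] gives log[H⁺] = -3.129, so pH = 3.13.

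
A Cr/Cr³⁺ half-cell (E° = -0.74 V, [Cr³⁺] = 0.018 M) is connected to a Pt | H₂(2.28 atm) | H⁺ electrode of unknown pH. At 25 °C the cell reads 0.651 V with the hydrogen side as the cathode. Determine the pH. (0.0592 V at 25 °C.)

pH = 1.91

E°_cell = 0.74 V and n = 6.
log Q = n(E° − E)/0.0592 = 6×(0.74 − 0.651)/0.0592 = 9.020.
With Q = [Cr³⁺]^2·P(H₂)^3 / [H⁺]^6, solving for [H⁺] gives log[H⁺] = -1.906, so pH = 1.91.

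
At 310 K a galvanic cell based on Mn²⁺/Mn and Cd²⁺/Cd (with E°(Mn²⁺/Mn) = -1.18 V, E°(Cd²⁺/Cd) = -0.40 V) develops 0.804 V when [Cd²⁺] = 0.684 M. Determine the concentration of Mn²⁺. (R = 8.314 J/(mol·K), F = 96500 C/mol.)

0.11 M

From the Nernst equation, ln Q = nF(E° − E)/RT = 2×96500×(0.78 − 0.804)/(8.314×310) = -1.797, so Q = 0.166.
With Q = [Mn²⁺]/[Cd²⁺] and the known concentrations, [Mn²⁺] in the numerator gives [Mn²⁺] = 0.11 M.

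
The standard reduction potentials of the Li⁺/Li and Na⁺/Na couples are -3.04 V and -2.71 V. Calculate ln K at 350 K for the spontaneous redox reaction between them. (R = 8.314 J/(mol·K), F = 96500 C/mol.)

ln K = 10.9

E°_cell = -2.71 − (-3.04) = 0.33 V, with n = 1 electron transferred.
At equilibrium E = 0, so the Nernst equation gives ln K = nFE°/RT = (1)(96500)(0.33)/((8.314)(350)) = 10.94.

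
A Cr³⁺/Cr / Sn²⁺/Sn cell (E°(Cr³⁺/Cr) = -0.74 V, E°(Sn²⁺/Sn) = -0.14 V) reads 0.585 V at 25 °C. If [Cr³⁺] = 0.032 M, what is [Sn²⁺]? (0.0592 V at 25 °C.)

From the Nernst equation, log Q = n(E° − E)/0.0592 = 6(0.60 − 0.585)/0.0592 = 1.520, so Q = 33.1.
With Q = [Cr³⁺]^2/[Sn²⁺]^3 and the known concentrations, [Sn²⁺]^3 in the denominator gives [Sn²⁺] = 0.031 M.

0.031 M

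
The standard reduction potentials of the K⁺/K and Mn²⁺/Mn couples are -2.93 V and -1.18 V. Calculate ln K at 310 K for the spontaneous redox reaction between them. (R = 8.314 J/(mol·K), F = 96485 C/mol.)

ln K = 131.0

E°_cell = -1.18 − (-2.93) = 1.75 V, with n = 2 electrons transferred.
At equilibrium E = 0, so the Nernst equation gives ln K = nFE°/RT = (2)(96485)(1.75)/((8.314)(310)) = 131.03.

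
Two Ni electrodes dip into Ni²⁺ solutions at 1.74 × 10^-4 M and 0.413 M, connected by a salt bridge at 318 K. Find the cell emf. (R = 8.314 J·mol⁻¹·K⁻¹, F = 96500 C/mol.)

Both half-cells are Ni²⁺/Ni, so E°_cell = 0. The concentrated side is the cathode; the cell reaction moves Ni²⁺ from high to low concentration with n = 2.
Q = [Ni²⁺]_dilute/[Ni²⁺]_conc = 1.74 × 10^-4/0.413 = 4.21 × 10^-4.
E = 0 − (RT/nF) ln Q = −((8.314×318)/(2×96500))(-7.772) = 0.1065 V.

0.11 V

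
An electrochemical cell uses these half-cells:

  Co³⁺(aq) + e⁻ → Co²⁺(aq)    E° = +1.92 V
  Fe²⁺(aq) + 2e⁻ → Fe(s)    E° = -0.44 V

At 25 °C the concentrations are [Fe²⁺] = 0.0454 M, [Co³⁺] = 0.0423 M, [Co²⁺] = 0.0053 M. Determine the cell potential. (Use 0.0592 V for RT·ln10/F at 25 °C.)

The Co³⁺/Co²⁺ couple has the higher reduction potential and acts as the cathode, so E°_cell = +1.92 − (-0.44) = 2.36 V.
Balancing electrons gives n = 2; the reaction quotient is Q = [Fe²⁺]·[Co²⁺]^2/[Co³⁺]^2 = 7.13 × 10^-4.
At 25 °C, E = E° − (0.0592/n) log Q = 2.36 − (0.0592/2)(-3.147) = 2.360 + 0.093 = 2.453 V.

2.45 V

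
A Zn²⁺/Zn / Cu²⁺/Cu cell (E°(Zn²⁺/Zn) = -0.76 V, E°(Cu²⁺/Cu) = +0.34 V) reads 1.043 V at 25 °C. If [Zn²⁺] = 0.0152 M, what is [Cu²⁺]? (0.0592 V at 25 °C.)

From the Nernst equation, log Q = n(E° − E)/0.0592 = 2(1.10 − 1.043)/0.0592 = 1.926, so Q = 84.3.
With Q = [Zn²⁺]/[Cu²⁺] and the known concentrations, [Cu²⁺] in the denominator gives [Cu²⁺] = 1.8 × 10^-4 M.

1.8 × 10^-4 M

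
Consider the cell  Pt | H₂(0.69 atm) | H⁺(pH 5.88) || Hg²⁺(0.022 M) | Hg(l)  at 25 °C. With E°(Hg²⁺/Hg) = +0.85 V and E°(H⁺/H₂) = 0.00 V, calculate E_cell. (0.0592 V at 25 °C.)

The Hg²⁺/Hg couple is the cathode, so E°_cell = 0.85 V; n = 2.
[H⁺] = 10^(−5.88) = 1.3 × 10^-6 M, and Q = [H⁺]^2 / ([Hg²⁺]·P(H₂)) = 1.14 × 10^-10.
E = E° − (0.0592/2) log Q = 0.85 − (0.0592/2)(-9.941) = 1.144 V.

1.14 V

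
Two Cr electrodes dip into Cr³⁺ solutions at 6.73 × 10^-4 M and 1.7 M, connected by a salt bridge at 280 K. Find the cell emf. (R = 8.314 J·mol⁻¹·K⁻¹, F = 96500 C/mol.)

Both half-cells are Cr³⁺/Cr, so E°_cell = 0. The concentrated side is the cathode; the cell reaction moves Cr³⁺ from high to low concentration with n = 3.
Q = [Cr³⁺]_dilute/[Cr³⁺]_conc = 6.73 × 10^-4/1.7 = 3.96 × 10^-4.
E = 0 − (RT/nF) ln Q = −((8.314×280)/(3×96500))(-7.834) = 0.0630 V.

0.063 V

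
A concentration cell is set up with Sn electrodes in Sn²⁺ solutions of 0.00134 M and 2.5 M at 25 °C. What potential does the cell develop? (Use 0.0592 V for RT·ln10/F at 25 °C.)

Both half-cells are Sn²⁺/Sn, so E°_cell = 0. The concentrated side is the cathode; the cell reaction moves Sn²⁺ from high to low concentration with n = 2.
Q = [Sn²⁺]_dilute/[Sn²⁺]_conc = 0.00134/2.5 = 5.36 × 10^-4.
E = 0 − (0.0592/2) log Q = −(0.0592/2)(-3.271) = 0.0968 V.

0.097 V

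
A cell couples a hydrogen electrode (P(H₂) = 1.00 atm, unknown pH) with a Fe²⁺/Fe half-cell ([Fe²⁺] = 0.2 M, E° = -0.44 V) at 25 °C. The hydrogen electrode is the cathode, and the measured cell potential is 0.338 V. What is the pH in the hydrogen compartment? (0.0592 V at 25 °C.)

E°_cell = 0.44 V and n = 2.
log Q = n(E° − E)/0.0592 = 2×(0.44 − 0.338)/0.0592 = 3.446.
With Q = [Fe²⁺]·P(H₂) / [H⁺]^2, solving for [H⁺] gives log[H⁺] = -2.072, so pH = 2.07.

pH = 2.07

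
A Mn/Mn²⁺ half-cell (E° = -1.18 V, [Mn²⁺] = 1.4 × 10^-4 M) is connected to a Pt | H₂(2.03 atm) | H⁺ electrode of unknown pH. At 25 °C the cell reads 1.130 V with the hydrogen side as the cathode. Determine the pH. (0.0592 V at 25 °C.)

E°_cell = 1.18 V and n = 2.
log Q = n(E° − E)/0.0592 = 2×(1.18 − 1.130)/0.0592 = 1.689.
With Q = [Mn²⁺]·P(H₂) / [H⁺]^2, solving for [H⁺] gives log[H⁺] = -2.618, so pH = 2.62.

pH = 2.62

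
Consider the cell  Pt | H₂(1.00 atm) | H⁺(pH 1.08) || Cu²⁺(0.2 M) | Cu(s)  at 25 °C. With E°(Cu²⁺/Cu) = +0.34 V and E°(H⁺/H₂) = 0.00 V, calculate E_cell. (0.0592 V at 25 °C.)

0.38 V

The Cu²⁺/Cu couple is the cathode, so E°_cell = 0.34 V; n = 2.
[H⁺] = 10^(−1.08) = 0.083 M, and Q = [H⁺]^2 / ([Cu²⁺]·P(H₂)) = 0.0346.
E = E° − (0.0592/2) log Q = 0.34 − (0.0592/2)(-1.461) = 0.383 V.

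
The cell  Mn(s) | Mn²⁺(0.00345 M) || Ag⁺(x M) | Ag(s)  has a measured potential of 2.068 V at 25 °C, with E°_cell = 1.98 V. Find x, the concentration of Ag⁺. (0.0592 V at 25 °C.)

From the Nernst equation, log Q = n(E° − E)/0.0592 = 2(1.98 − 2.068)/0.0592 = -2.973, so Q = 0.00106.
With Q = [Mn²⁺]/[Ag⁺]^2 and the known concentrations, [Ag⁺]^2 in the denominator gives [Ag⁺] = 1.8 M.

1.8 M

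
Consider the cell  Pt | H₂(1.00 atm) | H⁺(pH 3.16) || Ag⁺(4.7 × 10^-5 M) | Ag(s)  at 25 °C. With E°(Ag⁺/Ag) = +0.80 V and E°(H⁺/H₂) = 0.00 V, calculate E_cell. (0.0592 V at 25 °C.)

0.73 V

The Ag⁺/Ag couple is the cathode, so E°_cell = 0.80 V; n = 2.
[H⁺] = 10^(−3.16) = 6.9 × 10^-4 M, and Q = [H⁺]^2 / ([Ag⁺]^2·P(H₂)) = 217.
E = E° − (0.0592/2) log Q = 0.80 − (0.0592/2)(2.336) = 0.731 V.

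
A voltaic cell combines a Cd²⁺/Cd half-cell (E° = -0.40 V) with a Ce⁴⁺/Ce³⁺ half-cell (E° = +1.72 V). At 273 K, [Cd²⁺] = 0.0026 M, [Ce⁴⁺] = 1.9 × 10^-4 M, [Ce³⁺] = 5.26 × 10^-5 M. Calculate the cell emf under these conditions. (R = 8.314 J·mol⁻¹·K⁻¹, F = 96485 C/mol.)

2.22 V

The Ce⁴⁺/Ce³⁺ couple has the higher reduction potential and acts as the cathode, so E°_cell = +1.72 − (-0.40) = 2.12 V.
Balancing electrons gives n = 2; the reaction quotient is Q = [Cd²⁺]·[Ce³⁺]^2/[Ce⁴⁺]^2 = 1.99 × 10^-4.
E = E° − (RT/nF) ln Q = 2.12 − (8.314×273)/(2×96485) × (-8.521) = 2.120 + 0.100 = 2.220 V.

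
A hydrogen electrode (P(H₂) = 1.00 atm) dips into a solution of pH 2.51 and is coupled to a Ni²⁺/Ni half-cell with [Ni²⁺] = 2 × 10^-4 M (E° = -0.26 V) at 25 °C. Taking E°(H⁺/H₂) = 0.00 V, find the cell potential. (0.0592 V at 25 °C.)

0.22 V

The hydrogen couple is the cathode, so E°_cell = 0.26 V; n = 2.
[H⁺] = 10^(−2.51) = 0.0031 M, and Q = [Ni²⁺]·P(H₂) / [H⁺]^2 = 20.9.
E = E° − (0.0592/2) log Q = 0.26 − (0.0592/2)(1.321) = 0.221 V.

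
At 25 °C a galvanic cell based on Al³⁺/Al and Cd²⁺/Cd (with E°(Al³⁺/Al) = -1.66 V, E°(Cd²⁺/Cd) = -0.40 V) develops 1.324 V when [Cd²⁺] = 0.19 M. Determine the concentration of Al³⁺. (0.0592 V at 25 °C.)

From the Nernst equation, log Q = n(E° − E)/0.0592 = 6(1.26 − 1.324)/0.0592 = -6.486, so Q = 3.26 × 10^-7.
With Q = [Al³⁺]^2/[Cd²⁺]^3 and the known concentrations, [Al³⁺]^2 in the numerator gives [Al³⁺] = 4.7 × 10^-5 M.

4.7 × 10^-5 M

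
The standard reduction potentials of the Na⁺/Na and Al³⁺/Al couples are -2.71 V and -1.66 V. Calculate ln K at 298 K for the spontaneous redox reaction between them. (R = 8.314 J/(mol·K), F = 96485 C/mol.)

ln K = 122.7

E°_cell = -1.66 − (-2.71) = 1.05 V, with n = 3 electrons transferred.
At equilibrium E = 0, so the Nernst equation gives ln K = nFE°/RT = (3)(96485)(1.05)/((8.314)(298)) = 122.67.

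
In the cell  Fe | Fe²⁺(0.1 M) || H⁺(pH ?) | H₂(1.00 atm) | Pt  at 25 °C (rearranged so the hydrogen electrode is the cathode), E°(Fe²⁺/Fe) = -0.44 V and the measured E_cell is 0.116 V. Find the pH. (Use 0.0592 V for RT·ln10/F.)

E°_cell = 0.44 V and n = 2.
log Q = n(E° − E)/0.0592 = 2×(0.44 − 0.116)/0.0592 = 10.946.
With Q = [Fe²⁺]·P(H₂) / [H⁺]^2, solving for [H⁺] gives log[H⁺] = -5.973, so pH = 5.97.

pH = 5.97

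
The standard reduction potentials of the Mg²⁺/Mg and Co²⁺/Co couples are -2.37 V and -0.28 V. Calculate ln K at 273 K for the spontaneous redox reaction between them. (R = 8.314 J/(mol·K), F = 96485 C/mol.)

ln K = 177.7

E°_cell = -0.28 − (-2.37) = 2.09 V, with n = 2 electrons transferred.
At equilibrium E = 0, so the Nernst equation gives ln K = nFE°/RT = (2)(96485)(2.09)/((8.314)(273)) = 177.69.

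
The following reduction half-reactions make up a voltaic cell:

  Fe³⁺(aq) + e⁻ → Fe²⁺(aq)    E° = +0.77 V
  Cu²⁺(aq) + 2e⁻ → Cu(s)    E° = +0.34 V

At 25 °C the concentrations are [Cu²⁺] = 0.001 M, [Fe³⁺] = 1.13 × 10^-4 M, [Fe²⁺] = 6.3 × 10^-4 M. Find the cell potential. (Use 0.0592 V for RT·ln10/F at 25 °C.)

The Fe³⁺/Fe²⁺ couple has the higher reduction potential and acts as the cathode, so E°_cell = +0.77 − (+0.34) = 0.43 V.
Balancing electrons gives n = 2; the reaction quotient is Q = [Cu²⁺]·[Fe²⁺]^2/[Fe³⁺]^2 = 0.0311.
At 25 °C, E = E° − (0.0592/n) log Q = 0.43 − (0.0592/2)(-1.507) = 0.430 + 0.045 = 0.475 V.

0.475 V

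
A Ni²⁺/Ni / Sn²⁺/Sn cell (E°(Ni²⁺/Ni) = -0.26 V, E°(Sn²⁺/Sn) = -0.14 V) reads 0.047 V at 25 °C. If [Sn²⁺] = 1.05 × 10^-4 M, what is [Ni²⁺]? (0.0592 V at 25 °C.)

From the Nernst equation, log Q = n(E° − E)/0.0592 = 2(0.12 − 0.047)/0.0592 = 2.466, so Q = 293.
With Q = [Ni²⁺]/[Sn²⁺] and the known concentrations, [Ni²⁺] in the numerator gives [Ni²⁺] = 0.031 M.

0.031 M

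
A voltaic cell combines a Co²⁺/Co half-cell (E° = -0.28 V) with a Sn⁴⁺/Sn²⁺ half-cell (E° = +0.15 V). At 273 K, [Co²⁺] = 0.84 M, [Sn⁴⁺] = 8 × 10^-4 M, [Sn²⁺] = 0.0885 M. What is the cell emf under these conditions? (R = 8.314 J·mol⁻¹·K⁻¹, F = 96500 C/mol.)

The Sn⁴⁺/Sn²⁺ couple has the higher reduction potential and acts as the cathode, so E°_cell = +0.15 − (-0.28) = 0.43 V.
Balancing electrons gives n = 2; the reaction quotient is Q = [Co²⁺]·[Sn²⁺]/[Sn⁴⁺] = 92.9.
E = E° − (RT/nF) ln Q = 0.43 − (8.314×273)/(2×96500) × (4.532) = 0.430 − 0.053 = 0.377 V.

0.377 V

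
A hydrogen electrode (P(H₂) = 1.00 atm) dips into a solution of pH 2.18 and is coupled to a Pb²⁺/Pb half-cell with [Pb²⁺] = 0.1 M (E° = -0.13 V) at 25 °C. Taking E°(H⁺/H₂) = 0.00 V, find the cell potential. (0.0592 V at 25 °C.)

0.031 V

The hydrogen couple is the cathode, so E°_cell = 0.13 V; n = 2.
[H⁺] = 10^(−2.18) = 0.0066 M, and Q = [Pb²⁺]·P(H₂) / [H⁺]^2 = 2290.
E = E° − (0.0592/2) log Q = 0.13 − (0.0592/2)(3.360) = 0.031 V.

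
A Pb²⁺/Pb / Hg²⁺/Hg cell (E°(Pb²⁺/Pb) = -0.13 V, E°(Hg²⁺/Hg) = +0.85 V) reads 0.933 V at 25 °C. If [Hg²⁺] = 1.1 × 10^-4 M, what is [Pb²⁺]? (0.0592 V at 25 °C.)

0.0043 M

From the Nernst equation, log Q = n(E° − E)/0.0592 = 2(0.98 − 0.933)/0.0592 = 1.588, so Q = 38.7.
With Q = [Pb²⁺]/[Hg²⁺] and the known concentrations, [Pb²⁺] in the numerator gives [Pb²⁺] = 0.0043 M.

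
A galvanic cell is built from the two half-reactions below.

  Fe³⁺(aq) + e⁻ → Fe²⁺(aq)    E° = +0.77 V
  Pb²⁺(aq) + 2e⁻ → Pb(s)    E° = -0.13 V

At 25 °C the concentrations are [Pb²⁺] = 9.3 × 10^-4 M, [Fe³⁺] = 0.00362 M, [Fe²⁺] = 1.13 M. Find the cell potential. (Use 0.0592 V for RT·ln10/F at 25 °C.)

0.842 V

The Fe³⁺/Fe²⁺ couple has the higher reduction potential and acts as the cathode, so E°_cell = +0.77 − (-0.13) = 0.90 V.
Balancing electrons gives n = 2; the reaction quotient is Q = [Pb²⁺]·[Fe²⁺]^2/[Fe³⁺]^2 = 90.6.
At 25 °C, E = E° − (0.0592/n) log Q = 0.90 − (0.0592/2)(1.957) = 0.900 − 0.058 = 0.842 V.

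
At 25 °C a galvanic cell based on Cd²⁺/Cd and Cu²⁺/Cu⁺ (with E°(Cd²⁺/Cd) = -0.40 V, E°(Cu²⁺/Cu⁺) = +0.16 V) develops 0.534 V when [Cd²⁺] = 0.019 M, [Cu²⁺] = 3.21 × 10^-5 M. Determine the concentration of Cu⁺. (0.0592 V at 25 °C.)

6.4 × 10^-4 M

From the Nernst equation, log Q = n(E° − E)/0.0592 = 2(0.56 − 0.534)/0.0592 = 0.878, so Q = 7.56.
With Q = [Cd²⁺]·[Cu⁺]^2/[Cu²⁺]^2 and the known concentrations, [Cu⁺]^2 in the numerator gives [Cu⁺] = 6.4 × 10^-4 M.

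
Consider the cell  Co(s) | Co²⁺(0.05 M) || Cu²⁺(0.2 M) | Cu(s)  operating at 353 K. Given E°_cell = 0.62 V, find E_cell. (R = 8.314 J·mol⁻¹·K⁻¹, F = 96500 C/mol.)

0.641 V

Balancing electrons gives n = 2; the reaction quotient is Q = [Co²⁺]/[Cu²⁺] = 0.250.
E = E° − (RT/nF) ln Q = 0.62 − (8.314×353)/(2×96500) × (-1.386) = 0.620 + 0.021 = 0.641 V.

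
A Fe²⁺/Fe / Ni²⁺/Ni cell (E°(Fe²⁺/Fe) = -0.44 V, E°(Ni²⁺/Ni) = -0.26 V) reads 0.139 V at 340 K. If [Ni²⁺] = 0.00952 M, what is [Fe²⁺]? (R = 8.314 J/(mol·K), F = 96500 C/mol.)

From the Nernst equation, ln Q = nF(E° − E)/RT = 2×96500×(0.18 − 0.139)/(8.314×340) = 2.799, so Q = 16.4.
With Q = [Fe²⁺]/[Ni²⁺] and the known concentrations, [Fe²⁺] in the numerator gives [Fe²⁺] = 0.16 M.

0.16 M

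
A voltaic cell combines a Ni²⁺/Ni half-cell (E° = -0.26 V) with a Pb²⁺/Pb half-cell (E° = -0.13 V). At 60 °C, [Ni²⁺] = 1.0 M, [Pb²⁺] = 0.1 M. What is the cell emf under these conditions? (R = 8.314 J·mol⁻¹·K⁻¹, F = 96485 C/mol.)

0.097 V

The Pb²⁺/Pb couple has the higher reduction potential and acts as the cathode, so E°_cell = -0.13 − (-0.26) = 0.13 V.
Balancing electrons gives n = 2; the reaction quotient is Q = [Ni²⁺]/[Pb²⁺] = 10.0.
E = E° − (RT/nF) ln Q = 0.13 − (8.314×333)/(2×96485) × (2.303) = 0.130 − 0.033 = 0.097 V.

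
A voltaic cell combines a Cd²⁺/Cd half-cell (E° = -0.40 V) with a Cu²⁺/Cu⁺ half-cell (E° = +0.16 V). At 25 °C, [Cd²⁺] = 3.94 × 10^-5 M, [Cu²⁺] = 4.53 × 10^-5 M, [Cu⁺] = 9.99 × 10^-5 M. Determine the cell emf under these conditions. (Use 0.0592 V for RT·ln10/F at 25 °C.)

The Cu²⁺/Cu⁺ couple has the higher reduction potential and acts as the cathode, so E°_cell = +0.16 − (-0.40) = 0.56 V.
Balancing electrons gives n = 2; the reaction quotient is Q = [Cd²⁺]·[Cu⁺]^2/[Cu²⁺]^2 = 1.92 × 10^-4.
At 25 °C, E = E° − (0.0592/n) log Q = 0.56 − (0.0592/2)(-3.718) = 0.560 + 0.110 = 0.670 V.

0.670 V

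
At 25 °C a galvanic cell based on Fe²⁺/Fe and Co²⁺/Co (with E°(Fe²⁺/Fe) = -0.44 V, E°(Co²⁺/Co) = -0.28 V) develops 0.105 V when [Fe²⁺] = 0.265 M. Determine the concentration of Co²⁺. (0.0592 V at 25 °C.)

0.0037 M

From the Nernst equation, log Q = n(E° − E)/0.0592 = 2(0.16 − 0.105)/0.0592 = 1.858, so Q = 72.1.
With Q = [Fe²⁺]/[Co²⁺] and the known concentrations, [Co²⁺] in the denominator gives [Co²⁺] = 0.0037 M.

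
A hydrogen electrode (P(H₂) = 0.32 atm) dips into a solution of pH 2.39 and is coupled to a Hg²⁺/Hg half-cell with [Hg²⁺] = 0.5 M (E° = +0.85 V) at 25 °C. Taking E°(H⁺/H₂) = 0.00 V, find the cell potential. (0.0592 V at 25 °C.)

0.97 V

The Hg²⁺/Hg couple is the cathode, so E°_cell = 0.85 V; n = 2.
[H⁺] = 10^(−2.39) = 0.0041 M, and Q = [H⁺]^2 / ([Hg²⁺]·P(H₂)) = 1.04 × 10^-4.
E = E° − (0.0592/2) log Q = 0.85 − (0.0592/2)(-3.984) = 0.968 V.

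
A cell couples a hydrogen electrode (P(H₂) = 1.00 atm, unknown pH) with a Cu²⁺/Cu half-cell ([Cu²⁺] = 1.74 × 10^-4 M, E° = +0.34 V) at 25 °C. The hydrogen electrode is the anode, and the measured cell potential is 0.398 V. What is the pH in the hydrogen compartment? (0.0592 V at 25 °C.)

E°_cell = 0.34 V and n = 2.
log Q = n(E° − E)/0.0592 = 2×(0.34 − 0.398)/0.0592 = -1.959.
With Q = [H⁺]^2 / ([Cu²⁺]·P(H₂)), solving for [H⁺] gives log[H⁺] = -2.859, so pH = 2.86.

pH = 2.86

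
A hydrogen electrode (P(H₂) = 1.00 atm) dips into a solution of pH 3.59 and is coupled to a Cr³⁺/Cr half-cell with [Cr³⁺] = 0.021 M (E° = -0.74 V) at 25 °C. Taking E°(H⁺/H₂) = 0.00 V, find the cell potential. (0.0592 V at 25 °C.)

The hydrogen couple is the cathode, so E°_cell = 0.74 V; n = 6.
[H⁺] = 10^(−3.59) = 2.6 × 10^-4 M, and Q = [Cr³⁺]^2·P(H₂)^3 / [H⁺]^6 = 1.53 × 10^18.
E = E° − (0.0592/6) log Q = 0.74 − (0.0592/6)(18.184) = 0.561 V.

0.56 V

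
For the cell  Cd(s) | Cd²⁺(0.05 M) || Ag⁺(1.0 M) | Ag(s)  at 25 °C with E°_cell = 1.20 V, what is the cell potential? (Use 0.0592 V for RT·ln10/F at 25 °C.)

1.24 V

Balancing electrons gives n = 2; the reaction quotient is Q = [Cd²⁺]/[Ag⁺]^2 = 0.0500.
At 25 °C, E = E° − (0.0592/n) log Q = 1.20 − (0.0592/2)(-1.301) = 1.200 + 0.039 = 1.239 V.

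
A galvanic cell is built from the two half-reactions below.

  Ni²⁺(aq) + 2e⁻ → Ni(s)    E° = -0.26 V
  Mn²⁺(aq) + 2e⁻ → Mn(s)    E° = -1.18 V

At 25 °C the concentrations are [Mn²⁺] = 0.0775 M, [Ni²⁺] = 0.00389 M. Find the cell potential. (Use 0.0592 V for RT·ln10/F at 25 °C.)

The Ni²⁺/Ni couple has the higher reduction potential and acts as the cathode, so E°_cell = -0.26 − (-1.18) = 0.92 V.
Balancing electrons gives n = 2; the reaction quotient is Q = [Mn²⁺]/[Ni²⁺] = 19.9.
At 25 °C, E = E° − (0.0592/n) log Q = 0.92 − (0.0592/2)(1.299) = 0.920 − 0.038 = 0.882 V.

0.882 V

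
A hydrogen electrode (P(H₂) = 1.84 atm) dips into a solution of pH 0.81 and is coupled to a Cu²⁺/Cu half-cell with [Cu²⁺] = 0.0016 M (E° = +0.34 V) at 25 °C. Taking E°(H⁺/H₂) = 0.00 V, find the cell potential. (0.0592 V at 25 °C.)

The Cu²⁺/Cu couple is the cathode, so E°_cell = 0.34 V; n = 2.
[H⁺] = 10^(−0.81) = 0.15 M, and Q = [H⁺]^2 / ([Cu²⁺]·P(H₂)) = 8.15.
E = E° − (0.0592/2) log Q = 0.34 − (0.0592/2)(0.911) = 0.313 V.

0.31 V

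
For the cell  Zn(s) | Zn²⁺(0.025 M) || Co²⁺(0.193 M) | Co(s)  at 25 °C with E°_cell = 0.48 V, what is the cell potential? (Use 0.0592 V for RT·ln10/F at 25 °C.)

0.506 V

Balancing electrons gives n = 2; the reaction quotient is Q = [Zn²⁺]/[Co²⁺] = 0.130.
At 25 °C, E = E° − (0.0592/n) log Q = 0.48 − (0.0592/2)(-0.888) = 0.480 + 0.026 = 0.506 V.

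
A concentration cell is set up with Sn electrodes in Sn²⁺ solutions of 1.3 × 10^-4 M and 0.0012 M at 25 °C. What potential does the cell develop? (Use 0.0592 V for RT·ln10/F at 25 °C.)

Both half-cells are Sn²⁺/Sn, so E°_cell = 0. The concentrated side is the cathode; the cell reaction moves Sn²⁺ from high to low concentration with n = 2.
Q = [Sn²⁺]_dilute/[Sn²⁺]_conc = 1.3 × 10^-4/0.0012 = 0.108.
E = 0 − (0.0592/2) log Q = −(0.0592/2)(-0.965) = 0.0286 V.

0.029 V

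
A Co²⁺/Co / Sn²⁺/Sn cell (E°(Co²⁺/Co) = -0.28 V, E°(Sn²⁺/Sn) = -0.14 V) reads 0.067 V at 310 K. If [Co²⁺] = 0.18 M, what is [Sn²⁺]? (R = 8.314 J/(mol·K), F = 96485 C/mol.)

From the Nernst equation, ln Q = nF(E° − E)/RT = 2×96485×(0.14 − 0.067)/(8.314×310) = 5.466, so Q = 236.
With Q = [Co²⁺]/[Sn²⁺] and the known concentrations, [Sn²⁺] in the denominator gives [Sn²⁺] = 7.6 × 10^-4 M.

7.6 × 10^-4 M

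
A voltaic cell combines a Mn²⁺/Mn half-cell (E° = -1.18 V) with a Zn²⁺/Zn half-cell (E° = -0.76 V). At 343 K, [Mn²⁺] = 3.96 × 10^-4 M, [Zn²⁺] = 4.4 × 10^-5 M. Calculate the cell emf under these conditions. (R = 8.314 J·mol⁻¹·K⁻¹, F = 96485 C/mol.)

0.388 V

The Zn²⁺/Zn couple has the higher reduction potential and acts as the cathode, so E°_cell = -0.76 − (-1.18) = 0.42 V.
Balancing electrons gives n = 2; the reaction quotient is Q = [Mn²⁺]/[Zn²⁺] = 9.00.
E = E° − (RT/nF) ln Q = 0.42 − (8.314×343)/(2×96485) × (2.197) = 0.420 − 0.032 = 0.388 V.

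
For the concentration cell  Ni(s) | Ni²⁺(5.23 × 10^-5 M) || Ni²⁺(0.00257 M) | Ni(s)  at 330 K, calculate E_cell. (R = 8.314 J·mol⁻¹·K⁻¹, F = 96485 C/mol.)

Both half-cells are Ni²⁺/Ni, so E°_cell = 0. The concentrated side is the cathode; the cell reaction moves Ni²⁺ from high to low concentration with n = 2.
Q = [Ni²⁺]_dilute/[Ni²⁺]_conc = 5.23 × 10^-5/0.00257 = 0.0204.
E = 0 − (RT/nF) ln Q = −((8.314×330)/(2×96485))(-3.895) = 0.0554 V.

0.055 V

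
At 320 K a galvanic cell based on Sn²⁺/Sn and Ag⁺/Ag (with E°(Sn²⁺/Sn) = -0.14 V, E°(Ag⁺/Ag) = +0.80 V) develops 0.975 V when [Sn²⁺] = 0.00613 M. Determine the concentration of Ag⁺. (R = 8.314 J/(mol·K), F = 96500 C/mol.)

0.28 M

From the Nernst equation, ln Q = nF(E° − E)/RT = 2×96500×(0.94 − 0.975)/(8.314×320) = -2.539, so Q = 0.0789.
With Q = [Sn²⁺]/[Ag⁺]^2 and the known concentrations, [Ag⁺]^2 in the denominator gives [Ag⁺] = 0.28 M.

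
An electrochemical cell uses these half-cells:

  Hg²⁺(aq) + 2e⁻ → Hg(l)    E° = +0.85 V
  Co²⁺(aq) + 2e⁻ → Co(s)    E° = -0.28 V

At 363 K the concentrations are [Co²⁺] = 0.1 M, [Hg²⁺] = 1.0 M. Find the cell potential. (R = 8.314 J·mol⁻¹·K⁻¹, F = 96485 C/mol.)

The Hg²⁺/Hg couple has the higher reduction potential and acts as the cathode, so E°_cell = +0.85 − (-0.28) = 1.13 V.
Balancing electrons gives n = 2; the reaction quotient is Q = [Co²⁺]/[Hg²⁺] = 0.100.
E = E° − (RT/nF) ln Q = 1.13 − (8.314×363)/(2×96485) × (-2.303) = 1.130 + 0.036 = 1.166 V.

1.17 V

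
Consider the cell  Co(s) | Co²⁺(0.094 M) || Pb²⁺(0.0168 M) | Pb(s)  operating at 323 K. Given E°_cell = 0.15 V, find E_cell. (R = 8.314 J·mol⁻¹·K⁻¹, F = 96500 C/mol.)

0.126 V

Balancing electrons gives n = 2; the reaction quotient is Q = [Co²⁺]/[Pb²⁺] = 5.60.
E = E° − (RT/nF) ln Q = 0.15 − (8.314×323)/(2×96500) × (1.722) = 0.150 − 0.024 = 0.126 V.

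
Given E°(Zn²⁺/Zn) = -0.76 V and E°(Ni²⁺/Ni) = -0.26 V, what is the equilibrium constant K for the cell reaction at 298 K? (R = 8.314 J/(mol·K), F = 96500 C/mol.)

8.2 × 10^16

E°_cell = -0.26 − (-0.76) = 0.50 V, with n = 2 electrons transferred.
At equilibrium E = 0, so the Nernst equation gives ln K = nFE°/RT = (2)(96500)(0.50)/((8.314)(298)) = 38.95.
K = e^38.95 = 8.2 × 10^16.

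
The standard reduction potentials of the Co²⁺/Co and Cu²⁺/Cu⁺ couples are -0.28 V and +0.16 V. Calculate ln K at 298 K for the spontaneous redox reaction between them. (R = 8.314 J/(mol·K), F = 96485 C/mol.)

E°_cell = +0.16 − (-0.28) = 0.44 V, with n = 2 electrons transferred.
At equilibrium E = 0, so the Nernst equation gives ln K = nFE°/RT = (2)(96485)(0.44)/((8.314)(298)) = 34.27.

ln K = 34.3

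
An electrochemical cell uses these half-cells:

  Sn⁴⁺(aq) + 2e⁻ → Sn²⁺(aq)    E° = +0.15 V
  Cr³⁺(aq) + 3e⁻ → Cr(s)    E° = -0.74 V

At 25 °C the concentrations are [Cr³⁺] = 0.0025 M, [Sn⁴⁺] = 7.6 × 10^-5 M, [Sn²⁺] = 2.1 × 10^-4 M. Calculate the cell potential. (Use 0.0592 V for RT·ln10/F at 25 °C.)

The Sn⁴⁺/Sn²⁺ couple has the higher reduction potential and acts as the cathode, so E°_cell = +0.15 − (-0.74) = 0.89 V.
Balancing electrons gives n = 6; the reaction quotient is Q = [Cr³⁺]^2·[Sn²⁺]^3/[Sn⁴⁺]^3 = 1.32 × 10^-4.
At 25 °C, E = E° − (0.0592/n) log Q = 0.89 − (0.0592/6)(-3.880) = 0.890 + 0.038 = 0.928 V.

0.928 V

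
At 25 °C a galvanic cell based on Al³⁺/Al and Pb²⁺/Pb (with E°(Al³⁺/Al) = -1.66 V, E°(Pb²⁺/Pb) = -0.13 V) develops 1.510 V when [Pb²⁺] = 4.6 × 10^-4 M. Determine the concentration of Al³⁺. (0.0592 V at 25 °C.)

1 × 10^-4 M

From the Nernst equation, log Q = n(E° − E)/0.0592 = 6(1.53 − 1.510)/0.0592 = 2.027, so Q = 106.
With Q = [Al³⁺]^2/[Pb²⁺]^3 and the known concentrations, [Al³⁺]^2 in the numerator gives [Al³⁺] = 1 × 10^-4 M.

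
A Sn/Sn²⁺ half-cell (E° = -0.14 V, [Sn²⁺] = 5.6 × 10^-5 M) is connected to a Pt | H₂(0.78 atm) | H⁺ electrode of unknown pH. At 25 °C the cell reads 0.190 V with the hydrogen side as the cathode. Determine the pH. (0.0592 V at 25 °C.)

pH = 1.34

E°_cell = 0.14 V and n = 2.
log Q = n(E° − E)/0.0592 = 2×(0.14 − 0.190)/0.0592 = -1.689.
With Q = [Sn²⁺]·P(H₂) / [H⁺]^2, solving for [H⁺] gives log[H⁺] = -1.335, so pH = 1.34.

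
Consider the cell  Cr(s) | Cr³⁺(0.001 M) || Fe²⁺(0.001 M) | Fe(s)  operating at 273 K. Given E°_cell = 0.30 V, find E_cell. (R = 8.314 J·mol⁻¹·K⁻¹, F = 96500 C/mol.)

Balancing electrons gives n = 6; the reaction quotient is Q = [Cr³⁺]^2/[Fe²⁺]^3 = 1000.
E = E° − (RT/nF) ln Q = 0.30 − (8.314×273)/(6×96500) × (6.908) = 0.300 − 0.027 = 0.273 V.

0.273 V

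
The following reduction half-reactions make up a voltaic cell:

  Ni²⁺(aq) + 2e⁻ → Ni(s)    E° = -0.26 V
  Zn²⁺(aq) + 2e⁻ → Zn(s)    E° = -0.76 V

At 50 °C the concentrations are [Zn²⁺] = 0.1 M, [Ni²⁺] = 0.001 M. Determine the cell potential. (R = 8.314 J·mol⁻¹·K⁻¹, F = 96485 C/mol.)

0.436 V

The Ni²⁺/Ni couple has the higher reduction potential and acts as the cathode, so E°_cell = -0.26 − (-0.76) = 0.50 V.
Balancing electrons gives n = 2; the reaction quotient is Q = [Zn²⁺]/[Ni²⁺] = 100.
E = E° − (RT/nF) ln Q = 0.50 − (8.314×323)/(2×96485) × (4.605) = 0.500 − 0.064 = 0.436 V.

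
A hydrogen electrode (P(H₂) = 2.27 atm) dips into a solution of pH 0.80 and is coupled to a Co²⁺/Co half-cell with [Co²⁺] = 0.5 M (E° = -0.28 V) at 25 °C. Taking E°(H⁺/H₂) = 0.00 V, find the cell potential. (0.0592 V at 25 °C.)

The hydrogen couple is the cathode, so E°_cell = 0.28 V; n = 2.
[H⁺] = 10^(−0.80) = 0.16 M, and Q = [Co²⁺]·P(H₂) / [H⁺]^2 = 45.2.
E = E° − (0.0592/2) log Q = 0.28 − (0.0592/2)(1.655) = 0.231 V.

0.23 V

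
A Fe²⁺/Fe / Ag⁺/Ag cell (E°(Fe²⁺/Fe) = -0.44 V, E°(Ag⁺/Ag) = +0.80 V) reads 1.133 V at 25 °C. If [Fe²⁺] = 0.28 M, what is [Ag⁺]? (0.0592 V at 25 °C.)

0.0082 M

From the Nernst equation, log Q = n(E° − E)/0.0592 = 2(1.24 − 1.133)/0.0592 = 3.615, so Q = 4120.
With Q = [Fe²⁺]/[Ag⁺]^2 and the known concentrations, [Ag⁺]^2 in the denominator gives [Ag⁺] = 0.0082 M.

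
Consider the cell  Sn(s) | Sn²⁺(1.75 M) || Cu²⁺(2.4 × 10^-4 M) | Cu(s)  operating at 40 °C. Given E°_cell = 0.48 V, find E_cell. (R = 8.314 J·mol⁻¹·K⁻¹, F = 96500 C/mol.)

0.360 V

Balancing electrons gives n = 2; the reaction quotient is Q = [Sn²⁺]/[Cu²⁺] = 7290.
E = E° − (RT/nF) ln Q = 0.48 − (8.314×313)/(2×96500) × (8.894) = 0.480 − 0.120 = 0.360 V.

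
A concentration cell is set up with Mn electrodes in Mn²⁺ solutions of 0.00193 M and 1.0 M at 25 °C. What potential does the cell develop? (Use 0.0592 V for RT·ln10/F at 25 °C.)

Both half-cells are Mn²⁺/Mn, so E°_cell = 0. The concentrated side is the cathode; the cell reaction moves Mn²⁺ from high to low concentration with n = 2.
Q = [Mn²⁺]_dilute/[Mn²⁺]_conc = 0.00193/1.0 = 0.00193.
E = 0 − (0.0592/2) log Q = −(0.0592/2)(-2.714) = 0.0803 V.

0.080 V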